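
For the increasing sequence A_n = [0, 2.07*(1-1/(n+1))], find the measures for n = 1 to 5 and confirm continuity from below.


By continuity of measure from below: if A_n increases to A, then m(A_n) -> m(A).
Here A = [0, 2.07], so m(A) = 2.07
Step 1: a_1 = 2.07*(1 - 1/2) = 1.035, m(A_1) = 1.035
Step 2: a_2 = 2.07*(1 - 1/3) = 1.38, m(A_2) = 1.38
Step 3: a_3 = 2.07*(1 - 1/4) = 1.5525, m(A_3) = 1.5525
Step 4: a_4 = 2.07*(1 - 1/5) = 1.656, m(A_4) = 1.656
Step 5: a_5 = 2.07*(1 - 1/6) = 1.725, m(A_5) = 1.725
Limit: m(A_n) -> m([0,2.07]) = 2.07


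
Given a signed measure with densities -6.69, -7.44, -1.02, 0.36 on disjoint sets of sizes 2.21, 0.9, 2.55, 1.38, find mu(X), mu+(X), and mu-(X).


Step 1: Compute signed measure on each set:
  Set 1: -6.69 * 2.21 = -14.7849
  Set 2: -7.44 * 0.9 = -6.696
  Set 3: -1.02 * 2.55 = -2.601
  Set 4: 0.36 * 1.38 = 0.4968
Step 2: Total signed measure = (-14.7849) + (-6.696) + (-2.601) + (0.4968)
     = -23.5851
Step 3: Positive part mu+(X) = sum of positive contributions = 0.4968
Step 4: Negative part mu-(X) = |sum of negative contributions| = 24.0819


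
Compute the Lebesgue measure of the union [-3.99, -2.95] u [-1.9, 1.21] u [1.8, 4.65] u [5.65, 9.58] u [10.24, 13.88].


For pairwise disjoint intervals, m(union) = sum of lengths.
= (-2.95 - -3.99) + (1.21 - -1.9) + (4.65 - 1.8) + (9.58 - 5.65) + (13.88 - 10.24)
= 1.04 + 3.11 + 2.85 + 3.93 + 3.64
= 14.57


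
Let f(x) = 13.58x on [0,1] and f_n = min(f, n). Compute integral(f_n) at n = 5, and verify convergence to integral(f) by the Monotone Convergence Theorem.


f(x) = 13.58x on [0,1]; f_n(x) = min(13.58x, n). At n = 5:
Step 1: f(x) reaches 5 at x = 5/13.58 = 0.368189
Step 2: integral(f_5) = integral(13.58x, 0, 0.368189) + integral(5, 0.368189, 1)
       = 13.58*0.368189^2/2 + 5*(1 - 0.368189)
       = 0.920471 + 3.159057
       = 4.079529
Step 3: As n -> infinity, f_n increases to f, so by MCT integral(f_n) -> integral(f) = 13.58/2 = 6.79.
Convergence: integral(f_5) = 4.079529 -> 6.79 as n -> infinity


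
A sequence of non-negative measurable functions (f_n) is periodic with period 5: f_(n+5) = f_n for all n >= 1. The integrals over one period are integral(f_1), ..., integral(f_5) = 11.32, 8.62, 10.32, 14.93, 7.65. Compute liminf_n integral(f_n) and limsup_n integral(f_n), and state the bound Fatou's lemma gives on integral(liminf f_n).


The sequence (integral(f_n)) is periodic with period 5, repeating the values 11.32, 8.62, 10.32, 14.93, 7.65 indefinitely.
Step 1: For a periodic sequence, every tail (a_m, a_(m+1), ...) contains all 5 period values infinitely often.
Step 2: Hence inf of every tail = min of the period values = min(11.32, 8.62, 10.32, 14.93, 7.65) = 7.65.
        liminf_n integral(f_n) = sup over m of (inf of tail from m) = 7.65.
Step 3: Similarly sup of every tail = max of the period values = 14.93.
        limsup_n integral(f_n) = 14.93.
Step 4: Fatou's lemma: integral(liminf_n f_n) <= liminf_n integral(f_n) = 7.65.
        So the integral of the pointwise liminf is at most 7.65.


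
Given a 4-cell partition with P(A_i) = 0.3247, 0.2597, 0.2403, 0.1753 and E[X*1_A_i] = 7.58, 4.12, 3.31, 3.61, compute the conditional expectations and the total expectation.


For each cell A_i: E[X|A_i] = E[X*1_A_i] / P(A_i)
Step 1: E[X|A_1] = 7.58 / 0.3247 = 23.344626
Step 2: E[X|A_2] = 4.12 / 0.2597 = 15.864459
Step 3: E[X|A_3] = 3.31 / 0.2403 = 13.774449
Step 4: E[X|A_4] = 3.61 / 0.1753 = 20.593269
Verification: E[X] = sum E[X*1_A_i] = 7.58 + 4.12 + 3.31 + 3.61 = 18.62


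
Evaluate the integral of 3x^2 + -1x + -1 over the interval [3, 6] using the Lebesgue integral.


The Lebesgue integral of a Riemann-integrable function agrees with the Riemann integral.
Antiderivative F(x) = (3/3)x^3 + (-1/2)x^2 + -1x
F(6) = (3/3)*6^3 + (-1/2)*6^2 + -1*6
     = (3/3)*216 + (-1/2)*36 + -1*6
     = 216 + -18 + -6
     = 192
F(3) = 19.5
Integral = F(6) - F(3) = 192 - 19.5 = 172.5


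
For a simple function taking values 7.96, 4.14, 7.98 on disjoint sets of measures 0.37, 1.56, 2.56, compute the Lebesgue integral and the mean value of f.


Step 1: Integral = sum(value_i * measure_i)
= 7.96*0.37 + 4.14*1.56 + 7.98*2.56
= 2.9452 + 6.4584 + 20.4288
= 29.8324
Step 2: Total measure of domain = 0.37 + 1.56 + 2.56 = 4.49
Step 3: Average value = 29.8324 / 4.49 = 6.644187


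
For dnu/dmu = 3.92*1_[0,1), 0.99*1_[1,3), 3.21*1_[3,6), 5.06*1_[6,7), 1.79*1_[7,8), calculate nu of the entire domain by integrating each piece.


Integrate each piece of the Radon-Nikodym derivative:
Step 1: integral_0^1 3.92 dx = 3.92*(1-0) = 3.92*1 = 3.92
Step 2: integral_1^3 0.99 dx = 0.99*(3-1) = 0.99*2 = 1.98
Step 3: integral_3^6 3.21 dx = 3.21*(6-3) = 3.21*3 = 9.63
Step 4: integral_6^7 5.06 dx = 5.06*(7-6) = 5.06*1 = 5.06
Step 5: integral_7^8 1.79 dx = 1.79*(8-7) = 1.79*1 = 1.79
Total: 3.92 + 1.98 + 9.63 + 5.06 + 1.79 = 22.38


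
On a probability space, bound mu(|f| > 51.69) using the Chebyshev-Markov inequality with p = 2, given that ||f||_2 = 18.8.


Chebyshev/Markov inequality: mu(|f| > eps) <= (||f||_p / eps)^p
Step 1: ||f||_2 / eps = 18.8 / 51.69 = 0.363707
Step 2: Raise to power p = 2:
  (0.363707)^2 = 0.132283
Step 3: Therefore mu(|f| > 51.69) <= 0.132283


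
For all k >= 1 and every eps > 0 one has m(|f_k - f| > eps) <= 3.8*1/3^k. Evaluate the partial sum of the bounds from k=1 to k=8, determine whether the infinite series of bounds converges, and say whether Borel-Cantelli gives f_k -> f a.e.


Step 1: List the terms 3.8*1/3^k for k = 1 to 8:
  k=1: 1.266667
  k=2: 0.422222
  k=3: 0.140741
  k=4: 0.046914
  k=5: 0.015638
  k=6: 0.005213
  k=7: 0.001738
  k=8: 5.791800e-04
Step 2: Partial sum = 1.266667 + 0.422222 + 0.140741 + 0.046914 + 0.015638 + 0.005213 + 0.001738 + 5.791800e-04
     = 1.89971
Step 3: The full series sum_(k>=1) 3.8*1/3^k converges (geometric series with ratio 1/3 < 1; a constant multiple of a convergent series converges).
Step 4: Fix eps > 0. Since sum_k m(|f_k - f| > eps) < infinity, the Borel-Cantelli lemma gives
        m(limsup_k {|f_k - f| > eps}) = 0, i.e. for a.e. x, |f_k(x) - f(x)| <= eps for all large k.
        Applying this with eps = 1/j for j = 1, 2, ... and intersecting the countably many full-measure sets,
        for a.e. x we get limsup_k |f_k(x) - f(x)| <= 1/j for every j, hence f_k -> f almost everywhere.
Conclusion: series converges; Borel-Cantelli yields f_k -> f a.e.


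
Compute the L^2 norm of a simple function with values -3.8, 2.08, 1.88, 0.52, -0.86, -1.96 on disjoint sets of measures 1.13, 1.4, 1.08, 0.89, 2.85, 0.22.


Step 1: Compute |f_i|^2 for each value:
  |-3.8|^2 = 14.44
  |2.08|^2 = 4.3264
  |1.88|^2 = 3.5344
  |0.52|^2 = 0.2704
  |-0.86|^2 = 0.7396
  |-1.96|^2 = 3.8416
Step 2: Multiply by measures and sum:
  14.44 * 1.13 = 16.3172
  4.3264 * 1.4 = 6.05696
  3.5344 * 1.08 = 3.817152
  0.2704 * 0.89 = 0.240656
  0.7396 * 2.85 = 2.10786
  3.8416 * 0.22 = 0.845152
Sum = 16.3172 + 6.05696 + 3.817152 + 0.240656 + 2.10786 + 0.845152 = 29.38498
Step 3: Take the p-th root:
||f||_2 = (29.38498)^(1/2) = 5.420791


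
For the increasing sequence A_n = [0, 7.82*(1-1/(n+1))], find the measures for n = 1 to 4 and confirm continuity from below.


By continuity of measure from below: if A_n increases to A, then m(A_n) -> m(A).
Here A = [0, 7.82], so m(A) = 7.82
Step 1: a_1 = 7.82*(1 - 1/2) = 3.91, m(A_1) = 3.91
Step 2: a_2 = 7.82*(1 - 1/3) = 5.2133, m(A_2) = 5.2133
Step 3: a_3 = 7.82*(1 - 1/4) = 5.865, m(A_3) = 5.865
Step 4: a_4 = 7.82*(1 - 1/5) = 6.256, m(A_4) = 6.256
Limit: m(A_n) -> m([0,7.82]) = 7.82


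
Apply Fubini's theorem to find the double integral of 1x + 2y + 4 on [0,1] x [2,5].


By Fubini, integrate in x first, then y.
Step 1: Fix y, integrate over x in [0,1]:
  integral(1x + 2y + 4, x=0..1)
  = 1*(1^2 - 0^2)/2 + (2y + 4)*(1 - 0)
  = 0.5 + (2y + 4)*1
  = 0.5 + 2y + 4
  = 4.5 + 2y
Step 2: Integrate over y in [2,5]:
  integral(4.5 + 2y, y=2..5)
  = 4.5*3 + 2*(5^2 - 2^2)/2
  = 13.5 + 21
  = 34.5


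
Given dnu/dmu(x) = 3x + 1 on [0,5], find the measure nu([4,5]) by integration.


nu(A) = integral_A (dnu/dmu) dmu = integral_4^5 (3x + 1) dx
Step 1: Antiderivative F(x) = (3/2)x^2 + 1x
Step 2: F(5) = (3/2)*5^2 + 1*5 = 37.5 + 5 = 42.5
Step 3: F(4) = (3/2)*4^2 + 1*4 = 24 + 4 = 28
Step 4: nu([4,5]) = F(5) - F(4) = 42.5 - 28 = 14.5


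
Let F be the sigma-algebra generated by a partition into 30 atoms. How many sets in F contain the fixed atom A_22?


Each element of F is a union of some subset S of the 30 atoms.
The element contains A_22 iff A_22 is in S.
So we count subsets S of {A_1,...,A_30} with A_22 in S: choose freely among the other 29 atoms.
Count = 2^(30-1) = 2^29 = 536870912.


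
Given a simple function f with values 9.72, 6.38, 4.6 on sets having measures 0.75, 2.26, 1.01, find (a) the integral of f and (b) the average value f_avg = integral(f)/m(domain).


Step 1: Integral = sum(value_i * measure_i)
= 9.72*0.75 + 6.38*2.26 + 4.6*1.01
= 7.29 + 14.4188 + 4.646
= 26.3548
Step 2: Total measure of domain = 0.75 + 2.26 + 1.01 = 4.02
Step 3: Average value = 26.3548 / 4.02 = 6.55592


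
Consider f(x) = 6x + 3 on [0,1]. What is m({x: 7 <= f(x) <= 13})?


f^(-1)([7, 13]) = {x : 7 <= 6x + 3 <= 13}
Solving: (7 - 3)/6 <= x <= (13 - 3)/6
= [0.666667, 1.666667]
Intersecting with [0,1]: [0.666667, 1]
Measure = 1 - 0.666667 = 0.333333


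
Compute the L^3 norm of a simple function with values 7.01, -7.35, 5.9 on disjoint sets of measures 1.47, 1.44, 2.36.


Step 1: Compute |f_i|^3 for each value:
  |7.01|^3 = 344.472101
  |-7.35|^3 = 397.065375
  |5.9|^3 = 205.379
Step 2: Multiply by measures and sum:
  344.472101 * 1.47 = 506.373988
  397.065375 * 1.44 = 571.77414
  205.379 * 2.36 = 484.69444
Sum = 506.373988 + 571.77414 + 484.69444 = 1562.842568
Step 3: Take the p-th root:
||f||_3 = (1562.842568)^(1/3) = 11.60482


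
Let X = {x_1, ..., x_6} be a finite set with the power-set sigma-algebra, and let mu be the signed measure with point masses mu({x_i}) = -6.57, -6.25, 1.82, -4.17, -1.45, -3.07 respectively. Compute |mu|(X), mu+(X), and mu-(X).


Step 1: Every measurable set is a union of atoms (the cells / points), so a Hahn decomposition is
  obtained by grouping atoms by sign: P = union of atoms with mu > 0, N = union of the remaining atoms.
  Atoms in P (indices): 3;  atoms in N (indices): 1, 2, 4, 5, 6
  Positive values: 1.82
  Negative values: -6.57, -6.25, -4.17, -1.45, -3.07
Step 2: mu+(X) = mu(P) = sum of positive atom values = 1.82
Step 3: mu-(X) = -mu(N) = sum of |negative atom values| = 21.51
Step 4: |mu|(X) = mu+(X) + mu-(X) = 1.82 + 21.51 = 23.33


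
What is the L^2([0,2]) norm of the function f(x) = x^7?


Step 1: ||f||_2 = (integral_0^2 |x^7|^2 dx)^(1/2)
     = (integral_0^2 x^14 dx)^(1/2)
Step 2: integral_0^2 x^14 dx = [x^15/(15)] from 0 to 2 = 2^15/15
     = 32768/15 = 2184.533333
Step 3: ||f||_2 = (2184.533333)^(1/2) = 46.738992


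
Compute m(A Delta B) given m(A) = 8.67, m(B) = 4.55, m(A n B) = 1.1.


m(A Delta B) = m(A) + m(B) - 2*m(A n B)
= 8.67 + 4.55 - 2*1.1
= 8.67 + 4.55 - 2.2
= 11.02


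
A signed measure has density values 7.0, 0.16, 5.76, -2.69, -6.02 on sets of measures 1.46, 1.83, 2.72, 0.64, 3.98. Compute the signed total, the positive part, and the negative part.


Step 1: Compute signed measure on each set:
  Set 1: 7.0 * 1.46 = 10.22
  Set 2: 0.16 * 1.83 = 0.2928
  Set 3: 5.76 * 2.72 = 15.6672
  Set 4: -2.69 * 0.64 = -1.7216
  Set 5: -6.02 * 3.98 = -23.9596
Step 2: Total signed measure = (10.22) + (0.2928) + (15.6672) + (-1.7216) + (-23.9596)
     = 0.4988
Step 3: Positive part mu+(X) = sum of positive contributions = 26.18
Step 4: Negative part mu-(X) = |sum of negative contributions| = 25.6812


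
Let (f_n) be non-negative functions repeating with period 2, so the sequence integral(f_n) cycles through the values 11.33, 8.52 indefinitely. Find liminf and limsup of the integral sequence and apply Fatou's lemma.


The sequence (integral(f_n)) is periodic with period 2, repeating the values 11.33, 8.52 indefinitely.
Step 1: For a periodic sequence, every tail (a_m, a_(m+1), ...) contains all 2 period values infinitely often.
Step 2: Hence inf of every tail = min of the period values = min(11.33, 8.52) = 8.52.
        liminf_n integral(f_n) = sup over m of (inf of tail from m) = 8.52.
Step 3: Similarly sup of every tail = max of the period values = 11.33.
        limsup_n integral(f_n) = 11.33.
Step 4: Fatou's lemma: integral(liminf_n f_n) <= liminf_n integral(f_n) = 8.52.
        So the integral of the pointwise liminf is at most 8.52.


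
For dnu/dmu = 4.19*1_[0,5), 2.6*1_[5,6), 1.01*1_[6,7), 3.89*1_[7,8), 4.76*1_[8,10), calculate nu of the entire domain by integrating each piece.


Integrate each piece of the Radon-Nikodym derivative:
Step 1: integral_0^5 4.19 dx = 4.19*(5-0) = 4.19*5 = 20.95
Step 2: integral_5^6 2.6 dx = 2.6*(6-5) = 2.6*1 = 2.6
Step 3: integral_6^7 1.01 dx = 1.01*(7-6) = 1.01*1 = 1.01
Step 4: integral_7^8 3.89 dx = 3.89*(8-7) = 3.89*1 = 3.89
Step 5: integral_8^10 4.76 dx = 4.76*(10-8) = 4.76*2 = 9.52
Total: 20.95 + 2.6 + 1.01 + 3.89 + 9.52 = 37.97


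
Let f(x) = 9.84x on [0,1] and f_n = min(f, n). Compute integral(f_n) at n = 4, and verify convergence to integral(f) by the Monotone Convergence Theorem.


f(x) = 9.84x on [0,1]; f_n(x) = min(9.84x, n). At n = 4:
Step 1: f(x) reaches 4 at x = 4/9.84 = 0.406504
Step 2: integral(f_4) = integral(9.84x, 0, 0.406504) + integral(4, 0.406504, 1)
       = 9.84*0.406504^2/2 + 4*(1 - 0.406504)
       = 0.813008 + 2.373984
       = 3.186992
Step 3: As n -> infinity, f_n increases to f, so by MCT integral(f_n) -> integral(f) = 9.84/2 = 4.92.
Convergence: integral(f_4) = 3.186992 -> 4.92 as n -> infinity


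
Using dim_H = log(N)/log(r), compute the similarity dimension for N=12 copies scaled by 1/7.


For a self-similar set with N copies scaled by 1/r:
dim_H = log(N)/log(r) = log(12)/log(7)
= 2.484907/1.94591
= 1.276989


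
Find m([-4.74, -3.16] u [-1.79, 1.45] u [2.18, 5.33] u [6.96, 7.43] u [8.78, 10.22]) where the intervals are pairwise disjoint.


For pairwise disjoint intervals, m(union) = sum of lengths.
= (-3.16 - -4.74) + (1.45 - -1.79) + (5.33 - 2.18) + (7.43 - 6.96) + (10.22 - 8.78)
= 1.58 + 3.24 + 3.15 + 0.47 + 1.44
= 9.88


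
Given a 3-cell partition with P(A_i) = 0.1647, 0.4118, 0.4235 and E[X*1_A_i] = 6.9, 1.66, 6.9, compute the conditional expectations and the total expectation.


For each cell A_i: E[X|A_i] = E[X*1_A_i] / P(A_i)
Step 1: E[X|A_1] = 6.9 / 0.1647 = 41.894353
Step 2: E[X|A_2] = 1.66 / 0.4118 = 4.031083
Step 3: E[X|A_3] = 6.9 / 0.4235 = 16.292798
Verification: E[X] = sum E[X*1_A_i] = 6.9 + 1.66 + 6.9 = 15.46


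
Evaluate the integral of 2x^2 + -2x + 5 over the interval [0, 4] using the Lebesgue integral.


The Lebesgue integral of a Riemann-integrable function agrees with the Riemann integral.
Antiderivative F(x) = (2/3)x^3 + (-2/2)x^2 + 5x
F(4) = (2/3)*4^3 + (-2/2)*4^2 + 5*4
     = (2/3)*64 + (-2/2)*16 + 5*4
     = 42.666667 + -16 + 20
     = 46.666667
F(0) = 0.0
Integral = F(4) - F(0) = 46.666667 - 0.0 = 46.666667


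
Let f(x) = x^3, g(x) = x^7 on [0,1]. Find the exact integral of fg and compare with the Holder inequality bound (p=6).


Step 1: Exact integral of f*g = integral(x^10, 0, 1) = 1/11
     = 0.090909
Step 2: Holder bound with p=6, q=1.2:
  ||f||_p = (integral x^18 dx)^(1/6) = (1/19)^(1/6) = 0.612173
  ||g||_q = (integral x^8.4 dx)^(1/1.2) = (1/9.4)^(1/1.2) = 0.154547
Step 3: Holder bound = ||f||_p * ||g||_q = 0.612173 * 0.154547 = 0.094609
Verification: 0.090909 <= 0.094609 (Holder holds)


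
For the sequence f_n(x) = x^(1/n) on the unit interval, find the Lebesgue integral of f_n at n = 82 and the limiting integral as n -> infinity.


At n = 82: f_82(x) = x^(1/82).
Step 1: integral(x^(1/82), 0, 1) = [x^(1/82+1) / (1/82+1)] from 0 to 1
     = 1 / (1/82 + 1) = 1 / ((82+1)/82) = 82/(82+1)
     = 82/83 = 0.987952
Step 2: As n -> infinity, f_n(x) = x^(1/n) -> 1 for x in (0,1], and f_n is increasing in n.
By MCT, lim_n integral(f_n) = integral(lim_n f_n) = integral(1, 0, 1) = 1.
Step 3: Verify convergence: 82/83 = 0.987952 -> 1


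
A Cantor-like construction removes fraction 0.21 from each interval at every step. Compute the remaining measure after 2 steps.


Step 1: At each step, fraction remaining = 1 - 0.21 = 0.79
Step 2: After 2 steps, measure = (0.79)^2
Step 3: Computing the power step by step:
  After step 1: 0.79
  After step 2: 0.6241
Result = 0.6241


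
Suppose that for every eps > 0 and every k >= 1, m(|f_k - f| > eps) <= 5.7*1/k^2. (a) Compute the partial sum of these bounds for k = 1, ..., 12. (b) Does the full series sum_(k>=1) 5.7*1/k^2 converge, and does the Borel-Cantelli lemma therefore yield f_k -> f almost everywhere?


Step 1: List the terms 5.7*1/k^2 for k = 1 to 12:
  k=1: 5.7
  k=2: 1.425
  k=3: 0.633333
  k=4: 0.35625
  k=5: 0.228
  k=6: 0.158333
  k=7: 0.116327
  k=8: 0.089063
  k=9: 0.07037
  k=10: 0.057
  k=11: 0.047107
  k=12: 0.039583
Step 2: Partial sum = 5.7 + 1.425 + 0.633333 + 0.35625 + 0.228 + 0.158333 + 0.116327 + 0.089063 + 0.07037 + 0.057 + 0.047107 + 0.039583
     = 8.920367
Step 3: The full series sum_(k>=1) 5.7*1/k^2 converges (p-series with p = 2 > 1; a constant multiple of a convergent series converges).
Step 4: Fix eps > 0. Since sum_k m(|f_k - f| > eps) < infinity, the Borel-Cantelli lemma gives
        m(limsup_k {|f_k - f| > eps}) = 0, i.e. for a.e. x, |f_k(x) - f(x)| <= eps for all large k.
        Applying this with eps = 1/j for j = 1, 2, ... and intersecting the countably many full-measure sets,
        for a.e. x we get limsup_k |f_k(x) - f(x)| <= 1/j for every j, hence f_k -> f almost everywhere.
Conclusion: series converges; Borel-Cantelli yields f_k -> f a.e.


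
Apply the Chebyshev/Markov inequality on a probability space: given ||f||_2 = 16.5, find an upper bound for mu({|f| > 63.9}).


Chebyshev/Markov inequality: mu(|f| > eps) <= (||f||_p / eps)^p
Step 1: ||f||_2 / eps = 16.5 / 63.9 = 0.258216
Step 2: Raise to power p = 2:
  (0.258216)^2 = 0.066675
Step 3: Therefore mu(|f| > 63.9) <= 0.066675


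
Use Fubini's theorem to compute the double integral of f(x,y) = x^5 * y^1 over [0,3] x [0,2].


By Fubini's theorem, the double integral factors as a product of single integrals:
Step 1: integral_0^3 x^5 dx = [x^6/6] from 0 to 3
     = 3^6/6 = 121.5
Step 2: integral_0^2 y^1 dy = [y^2/2] from 0 to 2
     = 2^2/2 = 2
Step 3: Double integral = 121.5 * 2 = 243


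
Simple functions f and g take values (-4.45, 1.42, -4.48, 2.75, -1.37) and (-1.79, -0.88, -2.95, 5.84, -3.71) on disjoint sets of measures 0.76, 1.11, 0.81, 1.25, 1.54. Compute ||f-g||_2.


Step 1: Compute differences f_i - g_i:
  -4.45 - -1.79 = -2.66
  1.42 - -0.88 = 2.3
  -4.48 - -2.95 = -1.53
  2.75 - 5.84 = -3.09
  -1.37 - -3.71 = 2.34
Step 2: Compute |diff|^2 * measure for each set:
  |-2.66|^2 * 0.76 = 7.0756 * 0.76 = 5.377456
  |2.3|^2 * 1.11 = 5.29 * 1.11 = 5.8719
  |-1.53|^2 * 0.81 = 2.3409 * 0.81 = 1.896129
  |-3.09|^2 * 1.25 = 9.5481 * 1.25 = 11.935125
  |2.34|^2 * 1.54 = 5.4756 * 1.54 = 8.432424
Step 3: Sum = 33.513034
Step 4: ||f-g||_2 = (33.513034)^(1/2) = 5.789044


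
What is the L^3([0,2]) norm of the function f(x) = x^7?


Step 1: ||f||_3 = (integral_0^2 |x^7|^3 dx)^(1/3)
     = (integral_0^2 x^21 dx)^(1/3)
Step 2: integral_0^2 x^21 dx = [x^22/(22)] from 0 to 2 = 2^22/22
     = 4194304/22 = 190650.181818
Step 3: ||f||_3 = (190650.181818)^(1/3) = 57.554472


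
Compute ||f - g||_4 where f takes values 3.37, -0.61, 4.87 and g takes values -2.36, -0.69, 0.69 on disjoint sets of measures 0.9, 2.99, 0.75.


Step 1: Compute differences f_i - g_i:
  3.37 - -2.36 = 5.73
  -0.61 - -0.69 = 0.08
  4.87 - 0.69 = 4.18
Step 2: Compute |diff|^4 * measure for each set:
  |5.73|^4 * 0.9 = 1077.999322 * 0.9 = 970.19939
  |0.08|^4 * 2.99 = 4.096000e-05 * 2.99 = 1.224704e-04
  |4.18|^4 * 0.75 = 305.284762 * 0.75 = 228.963571
Step 3: Sum = 1199.163084
Step 4: ||f-g||_4 = (1199.163084)^(1/4) = 5.884635


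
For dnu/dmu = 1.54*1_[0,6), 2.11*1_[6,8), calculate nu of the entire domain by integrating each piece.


Integrate each piece of the Radon-Nikodym derivative:
Step 1: integral_0^6 1.54 dx = 1.54*(6-0) = 1.54*6 = 9.24
Step 2: integral_6^8 2.11 dx = 2.11*(8-6) = 2.11*2 = 4.22
Total: 9.24 + 4.22 = 13.46


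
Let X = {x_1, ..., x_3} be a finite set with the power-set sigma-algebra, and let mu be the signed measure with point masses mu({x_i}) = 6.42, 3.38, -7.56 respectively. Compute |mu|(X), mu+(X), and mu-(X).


Step 1: Every measurable set is a union of atoms (the cells / points), so a Hahn decomposition is
  obtained by grouping atoms by sign: P = union of atoms with mu > 0, N = union of the remaining atoms.
  Atoms in P (indices): 1, 2;  atoms in N (indices): 3
  Positive values: 6.42, 3.38
  Negative values: -7.56
Step 2: mu+(X) = mu(P) = sum of positive atom values = 9.8
Step 3: mu-(X) = -mu(N) = sum of |negative atom values| = 7.56
Step 4: |mu|(X) = mu+(X) + mu-(X) = 9.8 + 7.56 = 17.36


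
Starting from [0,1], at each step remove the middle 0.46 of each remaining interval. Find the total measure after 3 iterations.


Step 1: At each step, fraction remaining = 1 - 0.46 = 0.54
Step 2: After 3 steps, measure = (0.54)^3
Step 3: Computing the power step by step:
  After step 1: 0.54
  After step 2: 0.2916
  After step 3: 0.157464
Result = 0.157464


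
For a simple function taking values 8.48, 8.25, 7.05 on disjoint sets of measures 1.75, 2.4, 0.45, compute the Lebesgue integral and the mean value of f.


Step 1: Integral = sum(value_i * measure_i)
= 8.48*1.75 + 8.25*2.4 + 7.05*0.45
= 14.84 + 19.8 + 3.1725
= 37.8125
Step 2: Total measure of domain = 1.75 + 2.4 + 0.45 = 4.6
Step 3: Average value = 37.8125 / 4.6 = 8.220109


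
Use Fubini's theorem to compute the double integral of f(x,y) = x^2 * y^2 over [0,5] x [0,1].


By Fubini's theorem, the double integral factors as a product of single integrals:
Step 1: integral_0^5 x^2 dx = [x^3/3] from 0 to 5
     = 5^3/3 = 41.666667
Step 2: integral_0^1 y^2 dy = [y^3/3] from 0 to 1
     = 1^3/3 = 0.333333
Step 3: Double integral = 41.666667 * 0.333333 = 13.888889


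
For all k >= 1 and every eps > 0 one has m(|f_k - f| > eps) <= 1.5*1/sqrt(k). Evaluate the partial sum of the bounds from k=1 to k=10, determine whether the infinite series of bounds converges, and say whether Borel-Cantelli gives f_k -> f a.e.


Step 1: List the terms 1.5*1/sqrt(k) for k = 1 to 10:
  k=1: 1.5
  k=2: 1.06066
  k=3: 0.866025
  k=4: 0.75
  k=5: 0.67082
  k=6: 0.612372
  k=7: 0.566947
  k=8: 0.53033
  k=9: 0.5
  k=10: 0.474342
Step 2: Partial sum = 1.5 + 1.06066 + 0.866025 + 0.75 + 0.67082 + 0.612372 + 0.566947 + 0.53033 + 0.5 + 0.474342
     = 7.531497
Step 3: The full series sum_(k>=1) 1.5*1/sqrt(k) diverges (p-series with p = 1/2 <= 1; a nonzero constant multiple of a divergent series diverges).
Step 4: The (first) Borel-Cantelli lemma requires a summable sequence of measures, so it does not apply here;
        from this bound alone no conclusion about a.e. convergence can be drawn (convergence in measure still
        gives an a.e.-convergent subsequence, but not a.e. convergence of the whole sequence).
Conclusion: series diverges; Borel-Cantelli is inconclusive about a.e. convergence of f_k.


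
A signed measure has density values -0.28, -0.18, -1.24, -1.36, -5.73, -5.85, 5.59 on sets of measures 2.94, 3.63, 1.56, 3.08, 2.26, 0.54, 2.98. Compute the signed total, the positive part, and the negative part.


Step 1: Compute signed measure on each set:
  Set 1: -0.28 * 2.94 = -0.8232
  Set 2: -0.18 * 3.63 = -0.6534
  Set 3: -1.24 * 1.56 = -1.9344
  Set 4: -1.36 * 3.08 = -4.1888
  Set 5: -5.73 * 2.26 = -12.9498
  Set 6: -5.85 * 0.54 = -3.159
  Set 7: 5.59 * 2.98 = 16.6582
Step 2: Total signed measure = (-0.8232) + (-0.6534) + (-1.9344) + (-4.1888) + (-12.9498) + (-3.159) + (16.6582)
     = -7.0504
Step 3: Positive part mu+(X) = sum of positive contributions = 16.6582
Step 4: Negative part mu-(X) = |sum of negative contributions| = 23.7086


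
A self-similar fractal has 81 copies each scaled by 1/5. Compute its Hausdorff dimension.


For a self-similar set with N copies scaled by 1/r:
dim_H = log(N)/log(r) = log(81)/log(5)
= 4.394449/1.609438
= 2.730425


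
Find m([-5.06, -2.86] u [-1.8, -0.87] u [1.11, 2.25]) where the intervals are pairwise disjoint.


For pairwise disjoint intervals, m(union) = sum of lengths.
= (-2.86 - -5.06) + (-0.87 - -1.8) + (2.25 - 1.11)
= 2.2 + 0.93 + 1.14
= 4.27


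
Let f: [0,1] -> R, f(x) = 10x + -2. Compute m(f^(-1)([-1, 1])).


f^(-1)([-1, 1]) = {x : -1 <= 10x + -2 <= 1}
Solving: (-1 - -2)/10 <= x <= (1 - -2)/10
= [0.1, 0.3]
Intersecting with [0,1]: [0.1, 0.3]
Measure = 0.3 - 0.1 = 0.2


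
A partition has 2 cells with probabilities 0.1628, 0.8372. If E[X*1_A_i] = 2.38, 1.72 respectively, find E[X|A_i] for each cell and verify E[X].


For each cell A_i: E[X|A_i] = E[X*1_A_i] / P(A_i)
Step 1: E[X|A_1] = 2.38 / 0.1628 = 14.619165
Step 2: E[X|A_2] = 1.72 / 0.8372 = 2.054467
Verification: E[X] = sum E[X*1_A_i] = 2.38 + 1.72 = 4.1


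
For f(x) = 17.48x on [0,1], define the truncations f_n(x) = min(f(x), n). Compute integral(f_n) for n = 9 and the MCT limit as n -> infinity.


f(x) = 17.48x on [0,1]; f_n(x) = min(17.48x, n). At n = 9:
Step 1: f(x) reaches 9 at x = 9/17.48 = 0.514874
Step 2: integral(f_9) = integral(17.48x, 0, 0.514874) + integral(9, 0.514874, 1)
       = 17.48*0.514874^2/2 + 9*(1 - 0.514874)
       = 2.316934 + 4.366133
       = 6.683066
Step 3: As n -> infinity, f_n increases to f, so by MCT integral(f_n) -> integral(f) = 17.48/2 = 8.74.
Convergence: integral(f_9) = 6.683066 -> 8.74 as n -> infinity


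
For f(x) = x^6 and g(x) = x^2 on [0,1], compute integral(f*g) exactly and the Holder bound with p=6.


Step 1: Exact integral of f*g = integral(x^8, 0, 1) = 1/9
     = 0.111111
Step 2: Holder bound with p=6, q=1.2:
  ||f||_p = (integral x^36 dx)^(1/6) = (1/37)^(1/6) = 0.547814
  ||g||_q = (integral x^2.4 dx)^(1/1.2) = (1/3.4)^(1/1.2) = 0.360662
Step 3: Holder bound = ||f||_p * ||g||_q = 0.547814 * 0.360662 = 0.197576
Verification: 0.111111 <= 0.197576 (Holder holds)


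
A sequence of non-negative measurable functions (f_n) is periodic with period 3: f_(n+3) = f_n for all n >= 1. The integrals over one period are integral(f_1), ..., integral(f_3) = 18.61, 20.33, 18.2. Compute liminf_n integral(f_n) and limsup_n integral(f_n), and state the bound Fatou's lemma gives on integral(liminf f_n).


The sequence (integral(f_n)) is periodic with period 3, repeating the values 18.61, 20.33, 18.2 indefinitely.
Step 1: For a periodic sequence, every tail (a_m, a_(m+1), ...) contains all 3 period values infinitely often.
Step 2: Hence inf of every tail = min of the period values = min(18.61, 20.33, 18.2) = 18.2.
        liminf_n integral(f_n) = sup over m of (inf of tail from m) = 18.2.
Step 3: Similarly sup of every tail = max of the period values = 20.33.
        limsup_n integral(f_n) = 20.33.
Step 4: Fatou's lemma: integral(liminf_n f_n) <= liminf_n integral(f_n) = 18.2.
        So the integral of the pointwise liminf is at most 18.2.


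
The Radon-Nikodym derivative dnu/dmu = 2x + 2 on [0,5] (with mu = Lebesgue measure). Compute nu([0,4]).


nu(A) = integral_A (dnu/dmu) dmu = integral_0^4 (2x + 2) dx
Step 1: Antiderivative F(x) = (2/2)x^2 + 2x
Step 2: F(4) = (2/2)*4^2 + 2*4 = 16 + 8 = 24
Step 3: F(0) = (2/2)*0^2 + 2*0 = 0.0 + 0 = 0.0
Step 4: nu([0,4]) = F(4) - F(0) = 24 - 0.0 = 24


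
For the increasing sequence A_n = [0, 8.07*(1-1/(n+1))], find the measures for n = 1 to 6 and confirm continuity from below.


By continuity of measure from below: if A_n increases to A, then m(A_n) -> m(A).
Here A = [0, 8.07], so m(A) = 8.07
Step 1: a_1 = 8.07*(1 - 1/2) = 4.035, m(A_1) = 4.035
Step 2: a_2 = 8.07*(1 - 1/3) = 5.38, m(A_2) = 5.38
Step 3: a_3 = 8.07*(1 - 1/4) = 6.0525, m(A_3) = 6.0525
Step 4: a_4 = 8.07*(1 - 1/5) = 6.456, m(A_4) = 6.456
Step 5: a_5 = 8.07*(1 - 1/6) = 6.725, m(A_5) = 6.725
Step 6: a_6 = 8.07*(1 - 1/7) = 6.9171, m(A_6) = 6.9171
Limit: m(A_n) -> m([0,8.07]) = 8.07


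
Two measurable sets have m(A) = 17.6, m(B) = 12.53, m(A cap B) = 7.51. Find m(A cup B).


By inclusion-exclusion: m(A u B) = m(A) + m(B) - m(A n B)
= 17.6 + 12.53 - 7.51
= 22.62


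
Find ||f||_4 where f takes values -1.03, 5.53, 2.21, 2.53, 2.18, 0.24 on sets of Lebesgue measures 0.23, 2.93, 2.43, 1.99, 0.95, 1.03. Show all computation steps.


Step 1: Compute |f_i|^4 for each value:
  |-1.03|^4 = 1.125509
  |5.53|^4 = 935.191445
  |2.21|^4 = 23.854433
  |2.53|^4 = 40.971521
  |2.18|^4 = 22.585306
  |0.24|^4 = 0.003318
Step 2: Multiply by measures and sum:
  1.125509 * 0.23 = 0.258867
  935.191445 * 2.93 = 2740.110933
  23.854433 * 2.43 = 57.966272
  40.971521 * 1.99 = 81.533326
  22.585306 * 0.95 = 21.45604
  0.003318 * 1.03 = 0.003417
Sum = 0.258867 + 2740.110933 + 57.966272 + 81.533326 + 21.45604 + 0.003417 = 2901.328856
Step 3: Take the p-th root:
||f||_4 = (2901.328856)^(1/4) = 7.339209


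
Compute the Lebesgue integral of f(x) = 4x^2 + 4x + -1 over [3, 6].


The Lebesgue integral of a Riemann-integrable function agrees with the Riemann integral.
Antiderivative F(x) = (4/3)x^3 + (4/2)x^2 + -1x
F(6) = (4/3)*6^3 + (4/2)*6^2 + -1*6
     = (4/3)*216 + (4/2)*36 + -1*6
     = 288 + 72 + -6
     = 354
F(3) = 51
Integral = F(6) - F(3) = 354 - 51 = 303


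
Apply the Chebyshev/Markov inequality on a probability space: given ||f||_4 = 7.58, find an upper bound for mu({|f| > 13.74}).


Chebyshev/Markov inequality: mu(|f| > eps) <= (||f||_p / eps)^p
Step 1: ||f||_4 / eps = 7.58 / 13.74 = 0.551674
Step 2: Raise to power p = 4:
  (0.551674)^4 = 0.092625
Step 3: Therefore mu(|f| > 13.74) <= 0.092625


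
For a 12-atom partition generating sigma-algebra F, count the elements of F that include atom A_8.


Each element of F is a union of some subset S of the 12 atoms.
The element contains A_8 iff A_8 is in S.
So we count subsets S of {A_1,...,A_12} with A_8 in S: choose freely among the other 11 atoms.
Count = 2^(12-1) = 2^11 = 2048.


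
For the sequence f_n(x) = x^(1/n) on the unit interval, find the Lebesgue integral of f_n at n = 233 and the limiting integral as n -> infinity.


At n = 233: f_233(x) = x^(1/233).
Step 1: integral(x^(1/233), 0, 1) = [x^(1/233+1) / (1/233+1)] from 0 to 1
     = 1 / (1/233 + 1) = 1 / ((233+1)/233) = 233/(233+1)
     = 233/234 = 0.995726
Step 2: As n -> infinity, f_n(x) = x^(1/n) -> 1 for x in (0,1], and f_n is increasing in n.
By MCT, lim_n integral(f_n) = integral(lim_n f_n) = integral(1, 0, 1) = 1.
Step 3: Verify convergence: 233/234 = 0.995726 -> 1


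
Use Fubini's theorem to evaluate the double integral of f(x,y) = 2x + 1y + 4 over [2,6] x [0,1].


By Fubini, integrate in x first, then y.
Step 1: Fix y, integrate over x in [2,6]:
  integral(2x + 1y + 4, x=2..6)
  = 2*(6^2 - 2^2)/2 + (1y + 4)*(6 - 2)
  = 32 + (1y + 4)*4
  = 32 + 4y + 16
  = 48 + 4y
Step 2: Integrate over y in [0,1]:
  integral(48 + 4y, y=0..1)
  = 48*1 + 4*(1^2 - 0^2)/2
  = 48 + 2
  = 50


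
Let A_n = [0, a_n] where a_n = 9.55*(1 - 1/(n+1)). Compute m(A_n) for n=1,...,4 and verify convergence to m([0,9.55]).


By continuity of measure from below: if A_n increases to A, then m(A_n) -> m(A).
Here A = [0, 9.55], so m(A) = 9.55
Step 1: a_1 = 9.55*(1 - 1/2) = 4.775, m(A_1) = 4.775
Step 2: a_2 = 9.55*(1 - 1/3) = 6.3667, m(A_2) = 6.3667
Step 3: a_3 = 9.55*(1 - 1/4) = 7.1625, m(A_3) = 7.1625
Step 4: a_4 = 9.55*(1 - 1/5) = 7.64, m(A_4) = 7.64
Limit: m(A_n) -> m([0,9.55]) = 9.55


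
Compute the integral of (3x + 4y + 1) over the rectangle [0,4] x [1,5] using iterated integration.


By Fubini, integrate in x first, then y.
Step 1: Fix y, integrate over x in [0,4]:
  integral(3x + 4y + 1, x=0..4)
  = 3*(4^2 - 0^2)/2 + (4y + 1)*(4 - 0)
  = 24 + (4y + 1)*4
  = 24 + 16y + 4
  = 28 + 16y
Step 2: Integrate over y in [1,5]:
  integral(28 + 16y, y=1..5)
  = 28*4 + 16*(5^2 - 1^2)/2
  = 112 + 192
  = 304


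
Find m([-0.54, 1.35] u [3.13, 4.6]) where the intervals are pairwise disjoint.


For pairwise disjoint intervals, m(union) = sum of lengths.
= (1.35 - -0.54) + (4.6 - 3.13)
= 1.89 + 1.47
= 3.36


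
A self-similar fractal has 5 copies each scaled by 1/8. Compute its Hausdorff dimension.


For a self-similar set with N copies scaled by 1/r:
dim_H = log(N)/log(r) = log(5)/log(8)
= 1.609438/2.079442
= 0.773976


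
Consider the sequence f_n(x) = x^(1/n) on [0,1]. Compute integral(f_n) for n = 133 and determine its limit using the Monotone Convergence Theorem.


At n = 133: f_133(x) = x^(1/133).
Step 1: integral(x^(1/133), 0, 1) = [x^(1/133+1) / (1/133+1)] from 0 to 1
     = 1 / (1/133 + 1) = 1 / ((133+1)/133) = 133/(133+1)
     = 133/134 = 0.992537
Step 2: As n -> infinity, f_n(x) = x^(1/n) -> 1 for x in (0,1], and f_n is increasing in n.
By MCT, lim_n integral(f_n) = integral(lim_n f_n) = integral(1, 0, 1) = 1.
Step 3: Verify convergence: 133/134 = 0.992537 -> 1


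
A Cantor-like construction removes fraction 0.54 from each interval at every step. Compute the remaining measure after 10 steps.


Step 1: At each step, fraction remaining = 1 - 0.54 = 0.46
Step 2: After 10 steps, measure = (0.46)^10
Result = 4.242075e-04


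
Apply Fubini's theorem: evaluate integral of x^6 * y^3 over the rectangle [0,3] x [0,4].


By Fubini's theorem, the double integral factors as a product of single integrals:
Step 1: integral_0^3 x^6 dx = [x^7/7] from 0 to 3
     = 3^7/7 = 312.428571
Step 2: integral_0^4 y^3 dy = [y^4/4] from 0 to 4
     = 4^4/4 = 64
Step 3: Double integral = 312.428571 * 64 = 19995.428571


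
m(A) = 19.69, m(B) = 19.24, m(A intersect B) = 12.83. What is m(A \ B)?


m(A \ B) = m(A) - m(A n B)
= 19.69 - 12.83
= 6.86


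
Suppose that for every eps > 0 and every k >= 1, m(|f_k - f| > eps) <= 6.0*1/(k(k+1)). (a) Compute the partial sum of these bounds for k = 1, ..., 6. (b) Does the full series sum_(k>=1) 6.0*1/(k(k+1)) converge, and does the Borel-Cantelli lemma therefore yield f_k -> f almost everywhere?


Step 1: List the terms 6.0*1/(k(k+1)) for k = 1 to 6:
  k=1: 3
  k=2: 1
  k=3: 0.5
  k=4: 0.3
  k=5: 0.2
  k=6: 0.142857
Step 2: Partial sum = 3 + 1 + 0.5 + 0.3 + 0.2 + 0.142857
     = 5.142857
Step 3: The full series sum_(k>=1) 6.0*1/(k(k+1)) converges (telescoping series sum 1/(k(k+1)) = 1; a constant multiple of a convergent series converges).
Step 4: Fix eps > 0. Since sum_k m(|f_k - f| > eps) < infinity, the Borel-Cantelli lemma gives
        m(limsup_k {|f_k - f| > eps}) = 0, i.e. for a.e. x, |f_k(x) - f(x)| <= eps for all large k.
        Applying this with eps = 1/j for j = 1, 2, ... and intersecting the countably many full-measure sets,
        for a.e. x we get limsup_k |f_k(x) - f(x)| <= 1/j for every j, hence f_k -> f almost everywhere.
Conclusion: series converges; Borel-Cantelli yields f_k -> f a.e.


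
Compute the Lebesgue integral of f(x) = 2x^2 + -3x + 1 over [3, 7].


The Lebesgue integral of a Riemann-integrable function agrees with the Riemann integral.
Antiderivative F(x) = (2/3)x^3 + (-3/2)x^2 + 1x
F(7) = (2/3)*7^3 + (-3/2)*7^2 + 1*7
     = (2/3)*343 + (-3/2)*49 + 1*7
     = 228.666667 + -73.5 + 7
     = 162.166667
F(3) = 7.5
Integral = F(7) - F(3) = 162.166667 - 7.5 = 154.666667


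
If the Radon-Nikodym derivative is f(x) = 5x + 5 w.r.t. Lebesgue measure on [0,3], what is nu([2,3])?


nu(A) = integral_A (dnu/dmu) dmu = integral_2^3 (5x + 5) dx
Step 1: Antiderivative F(x) = (5/2)x^2 + 5x
Step 2: F(3) = (5/2)*3^2 + 5*3 = 22.5 + 15 = 37.5
Step 3: F(2) = (5/2)*2^2 + 5*2 = 10 + 10 = 20
Step 4: nu([2,3]) = F(3) - F(2) = 37.5 - 20 = 17.5


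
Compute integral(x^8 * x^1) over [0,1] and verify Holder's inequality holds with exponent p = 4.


Step 1: Exact integral of f*g = integral(x^9, 0, 1) = 1/10
     = 0.1
Step 2: Holder bound with p=4, q=1.333333:
  ||f||_p = (integral x^32 dx)^(1/4) = (1/33)^(1/4) = 0.417226
  ||g||_q = (integral x^1.333333 dx)^(1/1.333333) = (1/2.333333)^(1/1.333333) = 0.529685
Step 3: Holder bound = ||f||_p * ||g||_q = 0.417226 * 0.529685 = 0.220998
Verification: 0.1 <= 0.220998 (Holder holds)


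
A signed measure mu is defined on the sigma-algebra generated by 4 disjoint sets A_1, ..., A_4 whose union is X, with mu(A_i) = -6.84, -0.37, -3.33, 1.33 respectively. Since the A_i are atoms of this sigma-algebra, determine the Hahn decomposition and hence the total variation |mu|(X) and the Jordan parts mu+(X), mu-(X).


Step 1: Every measurable set is a union of atoms (the cells / points), so a Hahn decomposition is
  obtained by grouping atoms by sign: P = union of atoms with mu > 0, N = union of the remaining atoms.
  Atoms in P (indices): 4;  atoms in N (indices): 1, 2, 3
  Positive values: 1.33
  Negative values: -6.84, -0.37, -3.33
Step 2: mu+(X) = mu(P) = sum of positive atom values = 1.33
Step 3: mu-(X) = -mu(N) = sum of |negative atom values| = 10.54
Step 4: |mu|(X) = mu+(X) + mu-(X) = 1.33 + 10.54 = 11.87


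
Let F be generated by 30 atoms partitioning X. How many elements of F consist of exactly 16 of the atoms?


Each element of F is a union of some subset of the 30 atoms.
Elements that are unions of exactly 16 atoms correspond to 16-element subsets of the 30 atoms.
Count = C(30, 16) = 30! / (16! * 14!) = 145422675.


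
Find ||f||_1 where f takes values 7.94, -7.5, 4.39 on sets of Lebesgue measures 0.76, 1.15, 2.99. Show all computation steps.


Step 1: Compute |f_i|^1 for each value:
  |7.94|^1 = 7.94
  |-7.5|^1 = 7.5
  |4.39|^1 = 4.39
Step 2: Multiply by measures and sum:
  7.94 * 0.76 = 6.0344
  7.5 * 1.15 = 8.625
  4.39 * 2.99 = 13.1261
Sum = 6.0344 + 8.625 + 13.1261 = 27.7855
Step 3: Take the p-th root:
||f||_1 = (27.7855)^(1/1) = 27.7855


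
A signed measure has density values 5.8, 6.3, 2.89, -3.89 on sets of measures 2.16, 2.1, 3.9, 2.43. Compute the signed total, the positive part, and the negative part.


Step 1: Compute signed measure on each set:
  Set 1: 5.8 * 2.16 = 12.528
  Set 2: 6.3 * 2.1 = 13.23
  Set 3: 2.89 * 3.9 = 11.271
  Set 4: -3.89 * 2.43 = -9.4527
Step 2: Total signed measure = (12.528) + (13.23) + (11.271) + (-9.4527)
     = 27.5763
Step 3: Positive part mu+(X) = sum of positive contributions = 37.029
Step 4: Negative part mu-(X) = |sum of negative contributions| = 9.4527


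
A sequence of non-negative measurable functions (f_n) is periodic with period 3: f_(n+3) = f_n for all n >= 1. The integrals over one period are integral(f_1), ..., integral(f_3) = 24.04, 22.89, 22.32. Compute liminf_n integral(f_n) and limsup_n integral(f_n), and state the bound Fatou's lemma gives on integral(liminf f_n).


The sequence (integral(f_n)) is periodic with period 3, repeating the values 24.04, 22.89, 22.32 indefinitely.
Step 1: For a periodic sequence, every tail (a_m, a_(m+1), ...) contains all 3 period values infinitely often.
Step 2: Hence inf of every tail = min of the period values = min(24.04, 22.89, 22.32) = 22.32.
        liminf_n integral(f_n) = sup over m of (inf of tail from m) = 22.32.
Step 3: Similarly sup of every tail = max of the period values = 24.04.
        limsup_n integral(f_n) = 24.04.
Step 4: Fatou's lemma: integral(liminf_n f_n) <= liminf_n integral(f_n) = 22.32.
        So the integral of the pointwise liminf is at most 22.32.


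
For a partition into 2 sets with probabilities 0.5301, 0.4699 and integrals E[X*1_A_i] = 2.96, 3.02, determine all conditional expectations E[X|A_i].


For each cell A_i: E[X|A_i] = E[X*1_A_i] / P(A_i)
Step 1: E[X|A_1] = 2.96 / 0.5301 = 5.583852
Step 2: E[X|A_2] = 3.02 / 0.4699 = 6.426899
Verification: E[X] = sum E[X*1_A_i] = 2.96 + 3.02 = 5.98


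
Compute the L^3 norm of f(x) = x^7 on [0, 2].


Step 1: ||f||_3 = (integral_0^2 |x^7|^3 dx)^(1/3)
     = (integral_0^2 x^21 dx)^(1/3)
Step 2: integral_0^2 x^21 dx = [x^22/(22)] from 0 to 2 = 2^22/22
     = 4194304/22 = 190650.181818
Step 3: ||f||_3 = (190650.181818)^(1/3) = 57.554472


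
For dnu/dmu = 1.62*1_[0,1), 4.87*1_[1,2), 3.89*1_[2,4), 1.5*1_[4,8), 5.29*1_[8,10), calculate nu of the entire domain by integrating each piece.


Integrate each piece of the Radon-Nikodym derivative:
Step 1: integral_0^1 1.62 dx = 1.62*(1-0) = 1.62*1 = 1.62
Step 2: integral_1^2 4.87 dx = 4.87*(2-1) = 4.87*1 = 4.87
Step 3: integral_2^4 3.89 dx = 3.89*(4-2) = 3.89*2 = 7.78
Step 4: integral_4^8 1.5 dx = 1.5*(8-4) = 1.5*4 = 6
Step 5: integral_8^10 5.29 dx = 5.29*(10-8) = 5.29*2 = 10.58
Total: 1.62 + 4.87 + 7.78 + 6 + 10.58 = 30.85
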